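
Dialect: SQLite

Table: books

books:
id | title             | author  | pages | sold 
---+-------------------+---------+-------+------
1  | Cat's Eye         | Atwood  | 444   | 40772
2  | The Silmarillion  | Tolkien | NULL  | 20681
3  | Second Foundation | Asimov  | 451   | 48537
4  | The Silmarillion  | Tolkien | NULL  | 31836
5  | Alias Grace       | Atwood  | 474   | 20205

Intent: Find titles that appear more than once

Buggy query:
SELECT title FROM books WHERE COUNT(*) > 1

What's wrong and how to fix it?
Bug: COUNT(*) is an aggregate and cannot be used in WHERE

Fix: Group first, then use HAVING for the count condition

Corrected query:
SELECT title FROM books GROUP BY title HAVING COUNT(*) > 1

Result:
title           
----------------
The Silmarillion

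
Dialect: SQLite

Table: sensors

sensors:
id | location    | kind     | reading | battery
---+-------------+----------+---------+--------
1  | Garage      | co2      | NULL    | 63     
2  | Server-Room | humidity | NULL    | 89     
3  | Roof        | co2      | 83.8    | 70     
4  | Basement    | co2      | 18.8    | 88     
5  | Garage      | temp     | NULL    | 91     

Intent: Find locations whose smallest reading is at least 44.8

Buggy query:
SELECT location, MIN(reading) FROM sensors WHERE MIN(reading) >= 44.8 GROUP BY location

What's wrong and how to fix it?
Bug: MIN() in WHERE is a misuse of aggregate

Fix: Use HAVING for the per-group MIN condition

Corrected query:
SELECT location, MIN(reading) FROM sensors GROUP BY location HAVING MIN(reading) >= 44.8

Result:
location | MIN(reading)
---------+-------------
Roof     | 83.8        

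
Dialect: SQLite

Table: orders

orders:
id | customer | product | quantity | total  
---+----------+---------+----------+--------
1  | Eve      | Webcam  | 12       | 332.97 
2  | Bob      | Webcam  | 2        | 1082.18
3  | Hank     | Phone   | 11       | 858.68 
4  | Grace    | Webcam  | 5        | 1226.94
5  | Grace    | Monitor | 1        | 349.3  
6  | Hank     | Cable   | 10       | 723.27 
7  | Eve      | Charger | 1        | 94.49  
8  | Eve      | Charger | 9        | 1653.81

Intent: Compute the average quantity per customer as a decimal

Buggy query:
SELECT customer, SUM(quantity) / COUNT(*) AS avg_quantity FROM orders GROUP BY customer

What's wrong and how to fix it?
Bug: SUM(quantity) and COUNT(*) are both integers; the division truncates the fractional part

Fix: Cast one side to REAL so the division keeps the fractional part

Corrected query:
SELECT customer, SUM(quantity) * 1.0 / COUNT(*) AS avg_quantity FROM orders GROUP BY customer

Result:
customer | avg_quantity
---------+-------------
Bob      | 2           
Eve      | 7.333333    
Grace    | 3           
Hank     | 10.5        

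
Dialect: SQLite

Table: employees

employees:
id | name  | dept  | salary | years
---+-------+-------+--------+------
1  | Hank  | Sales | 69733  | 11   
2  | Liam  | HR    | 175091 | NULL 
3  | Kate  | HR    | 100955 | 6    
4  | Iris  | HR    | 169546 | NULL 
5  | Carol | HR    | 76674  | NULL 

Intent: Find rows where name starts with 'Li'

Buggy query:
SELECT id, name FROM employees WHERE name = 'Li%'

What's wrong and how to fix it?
Bug: '=' compares the literal string including the % character; pattern matching needs LIKE

Fix: Use LIKE for wildcard pattern matching

Corrected query:
SELECT id, name FROM employees WHERE name LIKE 'Li%'

Result:
id | name
---+-----
2  | Liam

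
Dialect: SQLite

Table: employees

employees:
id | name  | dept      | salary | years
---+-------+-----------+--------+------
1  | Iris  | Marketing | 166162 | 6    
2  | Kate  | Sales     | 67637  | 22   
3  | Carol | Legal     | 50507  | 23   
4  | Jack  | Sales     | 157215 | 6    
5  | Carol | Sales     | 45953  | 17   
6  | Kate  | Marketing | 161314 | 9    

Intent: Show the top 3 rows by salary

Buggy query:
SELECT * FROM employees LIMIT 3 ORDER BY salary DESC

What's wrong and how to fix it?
Bug: ORDER BY cannot follow LIMIT; LIMIT is the final clause

Fix: Sort with ORDER BY, then apply LIMIT

Corrected query:
SELECT * FROM employees ORDER BY salary DESC LIMIT 3

Result:
id | name | dept      | salary | years
---+------+-----------+--------+------
1  | Iris | Marketing | 166162 | 6    
6  | Kate | Marketing | 161314 | 9    
4  | Jack | Sales     | 157215 | 6    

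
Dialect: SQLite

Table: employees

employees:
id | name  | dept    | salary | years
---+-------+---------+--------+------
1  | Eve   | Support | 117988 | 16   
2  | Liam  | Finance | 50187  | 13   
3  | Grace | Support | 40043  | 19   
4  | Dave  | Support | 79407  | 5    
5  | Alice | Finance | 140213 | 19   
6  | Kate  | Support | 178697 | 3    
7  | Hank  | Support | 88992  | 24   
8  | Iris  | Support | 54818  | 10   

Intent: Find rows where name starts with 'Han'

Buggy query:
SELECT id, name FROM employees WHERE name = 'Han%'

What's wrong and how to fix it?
Bug: Wildcards only work with LIKE; '=' treats '%' as a literal character

Fix: Replace '=' with LIKE so 'Han%' is treated as a pattern

Corrected query:
SELECT id, name FROM employees WHERE name LIKE 'Han%'

Result:
id | name
---+-----
7  | Hank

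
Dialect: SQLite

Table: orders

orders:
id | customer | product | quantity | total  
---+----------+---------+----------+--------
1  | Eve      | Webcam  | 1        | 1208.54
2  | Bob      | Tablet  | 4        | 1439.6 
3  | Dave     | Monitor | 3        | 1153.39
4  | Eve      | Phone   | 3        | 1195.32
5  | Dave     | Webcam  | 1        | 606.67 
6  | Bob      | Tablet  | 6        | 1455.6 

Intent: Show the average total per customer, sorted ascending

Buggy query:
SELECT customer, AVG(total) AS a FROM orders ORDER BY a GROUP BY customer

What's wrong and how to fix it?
Bug: ORDER BY appears before GROUP BY; SQL clause order requires GROUP BY first

Fix: Reorder: SELECT … FROM … GROUP BY … ORDER BY …

Corrected query:
SELECT customer, AVG(total) AS a FROM orders GROUP BY customer ORDER BY a

Result:
customer | a      
---------+--------
Dave     | 880.03 
Eve      | 1201.93
Bob      | 1447.6 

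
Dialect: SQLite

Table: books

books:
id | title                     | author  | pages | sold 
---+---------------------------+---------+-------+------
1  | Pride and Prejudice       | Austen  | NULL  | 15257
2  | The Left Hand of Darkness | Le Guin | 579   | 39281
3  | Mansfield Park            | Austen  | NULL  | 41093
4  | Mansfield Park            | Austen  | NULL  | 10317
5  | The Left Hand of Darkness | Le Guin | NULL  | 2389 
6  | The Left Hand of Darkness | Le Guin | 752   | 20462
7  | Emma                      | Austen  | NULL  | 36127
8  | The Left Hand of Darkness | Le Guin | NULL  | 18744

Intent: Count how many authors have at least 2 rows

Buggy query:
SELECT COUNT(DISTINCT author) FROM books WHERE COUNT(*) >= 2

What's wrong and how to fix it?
Bug: COUNT(*) cannot appear in WHERE; the per-group count doesn't exist yet

Fix: Use a subquery that GROUPs and filters with HAVING, then count its rows

Corrected query:
SELECT COUNT(*) FROM (SELECT author FROM books GROUP BY author HAVING COUNT(*) >= 2)

Result:
COUNT(*)
--------
2       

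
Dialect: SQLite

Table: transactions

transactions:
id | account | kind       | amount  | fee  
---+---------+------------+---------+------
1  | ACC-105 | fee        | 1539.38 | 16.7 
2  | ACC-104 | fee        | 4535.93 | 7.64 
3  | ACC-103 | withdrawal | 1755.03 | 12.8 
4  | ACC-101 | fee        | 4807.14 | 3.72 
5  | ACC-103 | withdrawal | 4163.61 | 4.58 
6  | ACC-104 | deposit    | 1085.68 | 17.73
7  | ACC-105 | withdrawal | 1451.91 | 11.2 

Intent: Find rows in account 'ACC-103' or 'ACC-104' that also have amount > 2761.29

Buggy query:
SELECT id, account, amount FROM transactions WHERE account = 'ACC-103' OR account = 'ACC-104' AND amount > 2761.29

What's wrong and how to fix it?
Bug: Without parentheses, AND is evaluated before OR, so the amount filter only applies to the 'ACC-104' branch

Fix: Add parentheses around the OR so the AND applies to both alternatives

Corrected query:
SELECT id, account, amount FROM transactions WHERE (account = 'ACC-103' OR account = 'ACC-104') AND amount > 2761.29

Result:
id | account | amount 
---+---------+--------
2  | ACC-104 | 4535.93
5  | ACC-103 | 4163.61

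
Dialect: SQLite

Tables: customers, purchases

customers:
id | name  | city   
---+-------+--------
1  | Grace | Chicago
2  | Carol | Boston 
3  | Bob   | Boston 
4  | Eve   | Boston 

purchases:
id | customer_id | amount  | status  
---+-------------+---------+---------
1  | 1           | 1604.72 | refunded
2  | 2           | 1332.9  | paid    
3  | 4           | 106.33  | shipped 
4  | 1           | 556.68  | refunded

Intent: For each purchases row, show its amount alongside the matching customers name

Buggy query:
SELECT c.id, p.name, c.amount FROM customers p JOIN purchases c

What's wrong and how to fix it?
Bug: Missing join condition: each purchases row is matched to all customers rows instead of just its own

Fix: Add ON c.customer_id = p.id to the JOIN

Corrected query:
SELECT c.id, p.name, c.amount FROM customers p JOIN purchases c ON c.customer_id = p.id

Result:
id | name  | amount 
---+-------+--------
1  | Grace | 1604.72
2  | Carol | 1332.9 
3  | Eve   | 106.33 
4  | Grace | 556.68 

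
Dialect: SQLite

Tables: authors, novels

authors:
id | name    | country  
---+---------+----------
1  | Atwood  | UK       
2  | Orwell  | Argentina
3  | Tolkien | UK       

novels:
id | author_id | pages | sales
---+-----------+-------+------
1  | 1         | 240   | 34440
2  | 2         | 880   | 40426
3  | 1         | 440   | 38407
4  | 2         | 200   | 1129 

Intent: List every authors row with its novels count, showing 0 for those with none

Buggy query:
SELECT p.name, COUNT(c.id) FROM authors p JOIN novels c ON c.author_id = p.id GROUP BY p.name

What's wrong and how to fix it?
Bug: An inner join excludes parents with zero children

Fix: Use LEFT JOIN so parents without children still appear (COUNT(c.id) gives 0)

Corrected query:
SELECT p.name, COUNT(c.id) FROM authors p LEFT JOIN novels c ON c.author_id = p.id GROUP BY p.name

Result:
name    | COUNT(c.id)
--------+------------
Atwood  | 2          
Orwell  | 2          
Tolkien | 0          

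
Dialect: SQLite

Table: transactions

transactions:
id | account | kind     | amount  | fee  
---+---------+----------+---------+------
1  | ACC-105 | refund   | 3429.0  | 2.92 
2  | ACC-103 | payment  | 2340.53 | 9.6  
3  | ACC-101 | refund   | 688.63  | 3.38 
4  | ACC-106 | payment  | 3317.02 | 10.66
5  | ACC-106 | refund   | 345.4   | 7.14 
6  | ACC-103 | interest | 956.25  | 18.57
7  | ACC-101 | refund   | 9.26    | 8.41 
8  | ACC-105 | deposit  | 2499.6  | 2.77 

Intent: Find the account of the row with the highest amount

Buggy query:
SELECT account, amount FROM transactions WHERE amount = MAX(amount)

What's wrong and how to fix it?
Bug: MAX(amount) is an aggregate and cannot be used directly in WHERE

Fix: Use a subquery: WHERE amount = (SELECT MAX(amount) FROM transactions)

Corrected query:
SELECT account, amount FROM transactions WHERE amount = (SELECT MAX(amount) FROM transactions)

Result:
account | amount
--------+-------
ACC-105 | 3429  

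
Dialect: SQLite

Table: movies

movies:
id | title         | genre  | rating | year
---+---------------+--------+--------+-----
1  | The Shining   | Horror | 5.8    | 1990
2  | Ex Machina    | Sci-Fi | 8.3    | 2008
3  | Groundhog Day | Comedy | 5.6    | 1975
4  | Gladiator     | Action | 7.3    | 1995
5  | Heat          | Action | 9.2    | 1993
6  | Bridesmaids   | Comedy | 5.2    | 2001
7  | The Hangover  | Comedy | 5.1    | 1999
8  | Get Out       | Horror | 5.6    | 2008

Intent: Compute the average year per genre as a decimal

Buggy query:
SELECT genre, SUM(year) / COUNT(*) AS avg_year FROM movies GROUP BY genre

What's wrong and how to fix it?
Bug: Both operands are integers, so '/' performs integer division and truncates

Fix: Cast one side to REAL so the division keeps the fractional part

Corrected query:
SELECT genre, SUM(year) * 1.0 / COUNT(*) AS avg_year FROM movies GROUP BY genre

Result:
genre  | avg_year   
-------+------------
Action | 1994       
Comedy | 1991.666667
Horror | 1999       
Sci-Fi | 2008       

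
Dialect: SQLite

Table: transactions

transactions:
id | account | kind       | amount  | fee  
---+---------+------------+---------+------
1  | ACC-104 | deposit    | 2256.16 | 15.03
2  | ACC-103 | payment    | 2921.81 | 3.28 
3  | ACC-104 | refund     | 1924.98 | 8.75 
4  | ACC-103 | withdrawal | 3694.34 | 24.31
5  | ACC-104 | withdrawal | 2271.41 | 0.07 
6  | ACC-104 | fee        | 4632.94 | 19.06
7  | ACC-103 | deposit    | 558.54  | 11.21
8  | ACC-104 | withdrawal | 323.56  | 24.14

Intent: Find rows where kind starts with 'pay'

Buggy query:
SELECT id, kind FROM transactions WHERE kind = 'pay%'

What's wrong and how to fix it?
Bug: Wildcards only work with LIKE; '=' treats '%' as a literal character

Fix: Use LIKE for wildcard pattern matching

Corrected query:
SELECT id, kind FROM transactions WHERE kind LIKE 'pay%'

Result:
id | kind   
---+--------
2  | payment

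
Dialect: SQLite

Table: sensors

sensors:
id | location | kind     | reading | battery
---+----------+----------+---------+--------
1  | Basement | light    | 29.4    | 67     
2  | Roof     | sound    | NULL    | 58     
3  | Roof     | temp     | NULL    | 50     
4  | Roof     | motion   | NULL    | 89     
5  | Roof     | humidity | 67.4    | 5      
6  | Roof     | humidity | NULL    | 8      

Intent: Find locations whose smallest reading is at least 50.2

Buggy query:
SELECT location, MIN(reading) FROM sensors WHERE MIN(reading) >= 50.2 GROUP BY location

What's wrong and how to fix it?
Bug: MIN() in WHERE is a misuse of aggregate

Fix: Replace WHERE with HAVING after the GROUP BY

Corrected query:
SELECT location, MIN(reading) FROM sensors GROUP BY location HAVING MIN(reading) >= 50.2

Result:
location | MIN(reading)
---------+-------------
Roof     | 67.4        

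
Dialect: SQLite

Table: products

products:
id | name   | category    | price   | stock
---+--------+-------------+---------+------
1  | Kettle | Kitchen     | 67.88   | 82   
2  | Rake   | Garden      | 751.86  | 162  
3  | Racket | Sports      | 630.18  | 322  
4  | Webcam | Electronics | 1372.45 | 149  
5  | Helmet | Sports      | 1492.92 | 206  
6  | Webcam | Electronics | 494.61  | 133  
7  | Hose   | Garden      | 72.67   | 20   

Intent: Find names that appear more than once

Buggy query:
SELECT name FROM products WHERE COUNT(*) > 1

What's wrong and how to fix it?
Bug: COUNT(*) is an aggregate and cannot be used in WHERE

Fix: GROUP BY name, then filter groups with HAVING COUNT(*) > 1

Corrected query:
SELECT name FROM products GROUP BY name HAVING COUNT(*) > 1

Result:
name  
------
Webcam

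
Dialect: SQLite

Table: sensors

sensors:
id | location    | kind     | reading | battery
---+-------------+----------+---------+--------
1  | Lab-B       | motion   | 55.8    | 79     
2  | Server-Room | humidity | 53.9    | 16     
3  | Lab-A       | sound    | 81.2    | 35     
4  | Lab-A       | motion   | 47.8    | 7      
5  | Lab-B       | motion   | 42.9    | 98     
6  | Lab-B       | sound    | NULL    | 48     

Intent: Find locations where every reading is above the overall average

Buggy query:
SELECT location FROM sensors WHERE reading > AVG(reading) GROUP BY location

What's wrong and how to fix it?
Bug: WHERE evaluates per row before aggregation, so AVG() is unavailable

Fix: Compute the overall average in a scalar subquery and compare each group's MIN against it in HAVING

Corrected query:
SELECT location FROM sensors GROUP BY location HAVING MIN(reading) > (SELECT AVG(reading) FROM sensors)

Result:
(no rows)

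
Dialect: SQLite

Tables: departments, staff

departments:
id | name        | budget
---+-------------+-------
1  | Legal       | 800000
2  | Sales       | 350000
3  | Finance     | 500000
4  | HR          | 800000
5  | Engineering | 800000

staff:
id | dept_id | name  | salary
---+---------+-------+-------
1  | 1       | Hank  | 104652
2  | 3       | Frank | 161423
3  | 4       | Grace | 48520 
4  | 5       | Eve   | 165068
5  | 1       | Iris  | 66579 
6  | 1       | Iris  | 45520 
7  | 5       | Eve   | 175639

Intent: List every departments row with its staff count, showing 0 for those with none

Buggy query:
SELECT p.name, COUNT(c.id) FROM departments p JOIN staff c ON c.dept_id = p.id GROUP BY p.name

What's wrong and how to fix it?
Bug: An inner join excludes parents with zero children

Fix: Use LEFT JOIN so parents without children still appear (COUNT(c.id) gives 0)

Corrected query:
SELECT p.name, COUNT(c.id) FROM departments p LEFT JOIN staff c ON c.dept_id = p.id GROUP BY p.name

Result:
name        | COUNT(c.id)
------------+------------
Engineering | 2          
Finance     | 1          
HR          | 1          
Legal       | 3          
Sales       | 0          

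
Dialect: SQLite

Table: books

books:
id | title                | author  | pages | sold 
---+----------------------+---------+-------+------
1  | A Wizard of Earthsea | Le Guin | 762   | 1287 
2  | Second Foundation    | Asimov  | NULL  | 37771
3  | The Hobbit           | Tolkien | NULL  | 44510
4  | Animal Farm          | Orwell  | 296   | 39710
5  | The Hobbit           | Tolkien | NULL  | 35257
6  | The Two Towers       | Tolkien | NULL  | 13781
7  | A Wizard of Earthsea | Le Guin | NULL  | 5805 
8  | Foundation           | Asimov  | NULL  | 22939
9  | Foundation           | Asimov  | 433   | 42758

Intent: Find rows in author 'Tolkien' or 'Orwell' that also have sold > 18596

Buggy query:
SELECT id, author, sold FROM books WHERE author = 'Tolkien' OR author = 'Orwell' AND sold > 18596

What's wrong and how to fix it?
Bug: Without parentheses, AND is evaluated before OR, so the sold filter only applies to the 'Orwell' branch

Fix: Add parentheses around the OR so the AND applies to both alternatives

Corrected query:
SELECT id, author, sold FROM books WHERE (author = 'Tolkien' OR author = 'Orwell') AND sold > 18596

Result:
id | author  | sold 
---+---------+------
3  | Tolkien | 44510
4  | Orwell  | 39710
5  | Tolkien | 35257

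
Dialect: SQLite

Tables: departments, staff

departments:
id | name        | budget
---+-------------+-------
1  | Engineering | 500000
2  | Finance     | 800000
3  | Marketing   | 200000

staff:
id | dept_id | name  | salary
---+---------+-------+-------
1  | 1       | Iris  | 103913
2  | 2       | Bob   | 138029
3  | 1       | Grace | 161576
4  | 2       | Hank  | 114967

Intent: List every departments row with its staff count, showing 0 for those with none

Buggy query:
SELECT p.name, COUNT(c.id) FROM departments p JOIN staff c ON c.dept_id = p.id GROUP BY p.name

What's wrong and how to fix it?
Bug: INNER JOIN drops departments rows that have no matching staff rows

Fix: Switch to LEFT JOIN to retain unmatched parent rows

Corrected query:
SELECT p.name, COUNT(c.id) FROM departments p LEFT JOIN staff c ON c.dept_id = p.id GROUP BY p.name

Result:
name        | COUNT(c.id)
------------+------------
Engineering | 2          
Finance     | 2          
Marketing   | 0          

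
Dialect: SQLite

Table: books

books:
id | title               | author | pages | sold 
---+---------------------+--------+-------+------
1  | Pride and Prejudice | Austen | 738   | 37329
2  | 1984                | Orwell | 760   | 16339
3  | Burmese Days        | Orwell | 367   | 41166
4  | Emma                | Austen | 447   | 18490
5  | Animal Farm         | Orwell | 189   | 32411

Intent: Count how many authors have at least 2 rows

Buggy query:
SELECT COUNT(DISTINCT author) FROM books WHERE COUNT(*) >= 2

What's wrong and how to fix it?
Bug: COUNT(*) cannot appear in WHERE; the per-group count doesn't exist yet

Fix: Use a subquery that GROUPs and filters with HAVING, then count its rows

Corrected query:
SELECT COUNT(*) FROM (SELECT author FROM books GROUP BY author HAVING COUNT(*) >= 2)

Result:
COUNT(*)
--------
2       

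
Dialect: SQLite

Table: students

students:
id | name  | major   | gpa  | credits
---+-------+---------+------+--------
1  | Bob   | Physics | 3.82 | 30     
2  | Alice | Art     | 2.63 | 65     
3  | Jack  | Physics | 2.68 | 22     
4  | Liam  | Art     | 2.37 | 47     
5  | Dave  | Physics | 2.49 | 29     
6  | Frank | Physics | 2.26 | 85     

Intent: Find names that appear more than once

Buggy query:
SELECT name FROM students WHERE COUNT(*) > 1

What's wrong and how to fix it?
Bug: WHERE can't reference COUNT(*); aggregates are computed after WHERE

Fix: Group first, then use HAVING for the count condition

Corrected query:
SELECT name FROM students GROUP BY name HAVING COUNT(*) > 1

Result:
(no rows)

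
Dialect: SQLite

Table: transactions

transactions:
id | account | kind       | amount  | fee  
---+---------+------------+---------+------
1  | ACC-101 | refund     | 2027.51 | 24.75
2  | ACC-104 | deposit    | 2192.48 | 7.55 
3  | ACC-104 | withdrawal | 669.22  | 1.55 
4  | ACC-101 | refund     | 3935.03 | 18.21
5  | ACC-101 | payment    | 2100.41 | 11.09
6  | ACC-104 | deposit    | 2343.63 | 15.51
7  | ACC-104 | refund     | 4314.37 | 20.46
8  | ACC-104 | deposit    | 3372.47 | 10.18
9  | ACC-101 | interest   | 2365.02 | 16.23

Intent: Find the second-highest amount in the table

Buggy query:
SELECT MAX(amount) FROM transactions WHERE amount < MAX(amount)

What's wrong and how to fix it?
Bug: MAX(amount) on the right of the comparison is an aggregate-in-WHERE error

Fix: Compute the overall MAX in a subquery, then take MAX of rows below it

Corrected query:
SELECT MAX(amount) FROM transactions WHERE amount < (SELECT MAX(amount) FROM transactions)

Result:
MAX(amount)
-----------
3935.03    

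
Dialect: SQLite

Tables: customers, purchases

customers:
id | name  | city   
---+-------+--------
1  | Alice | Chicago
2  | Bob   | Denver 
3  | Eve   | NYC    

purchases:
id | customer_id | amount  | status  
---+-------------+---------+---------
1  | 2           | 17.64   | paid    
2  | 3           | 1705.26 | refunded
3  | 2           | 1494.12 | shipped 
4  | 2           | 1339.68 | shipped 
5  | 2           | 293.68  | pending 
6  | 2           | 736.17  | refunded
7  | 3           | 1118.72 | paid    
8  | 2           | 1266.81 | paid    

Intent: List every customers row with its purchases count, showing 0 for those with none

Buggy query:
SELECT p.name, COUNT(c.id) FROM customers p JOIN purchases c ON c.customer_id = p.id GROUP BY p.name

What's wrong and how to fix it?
Bug: INNER JOIN drops customers rows that have no matching purchases rows

Fix: Use LEFT JOIN so parents without children still appear (COUNT(c.id) gives 0)

Corrected query:
SELECT p.name, COUNT(c.id) FROM customers p LEFT JOIN purchases c ON c.customer_id = p.id GROUP BY p.name

Result:
name  | COUNT(c.id)
------+------------
Alice | 0          
Bob   | 6          
Eve   | 2          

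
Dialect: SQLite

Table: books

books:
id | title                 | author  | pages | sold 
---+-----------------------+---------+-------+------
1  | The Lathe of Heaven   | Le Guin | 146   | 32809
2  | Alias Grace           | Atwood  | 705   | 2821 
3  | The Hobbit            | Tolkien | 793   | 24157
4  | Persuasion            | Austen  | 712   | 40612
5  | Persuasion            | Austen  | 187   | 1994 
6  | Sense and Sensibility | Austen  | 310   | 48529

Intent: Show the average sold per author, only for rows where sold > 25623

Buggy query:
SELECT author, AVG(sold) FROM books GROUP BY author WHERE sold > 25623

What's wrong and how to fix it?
Bug: WHERE cannot follow GROUP BY

Fix: Move the WHERE clause before GROUP BY

Corrected query:
SELECT author, AVG(sold) FROM books WHERE sold > 25623 GROUP BY author

Result:
author  | AVG(sold)
--------+----------
Austen  | 44570.5  
Le Guin | 32809    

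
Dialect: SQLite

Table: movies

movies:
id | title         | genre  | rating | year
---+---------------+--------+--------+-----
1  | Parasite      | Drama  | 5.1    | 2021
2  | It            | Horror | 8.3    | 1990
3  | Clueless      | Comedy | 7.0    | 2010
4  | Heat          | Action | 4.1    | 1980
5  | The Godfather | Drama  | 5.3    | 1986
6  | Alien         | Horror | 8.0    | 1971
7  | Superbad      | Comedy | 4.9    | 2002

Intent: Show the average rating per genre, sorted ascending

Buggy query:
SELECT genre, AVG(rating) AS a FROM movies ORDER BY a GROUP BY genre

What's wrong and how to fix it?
Bug: ORDER BY appears before GROUP BY; SQL clause order requires GROUP BY first

Fix: Move ORDER BY to the end, after GROUP BY

Corrected query:
SELECT genre, AVG(rating) AS a FROM movies GROUP BY genre ORDER BY a

Result:
genre  | a   
-------+-----
Action | 4.1 
Drama  | 5.2 
Comedy | 5.95
Horror | 8.15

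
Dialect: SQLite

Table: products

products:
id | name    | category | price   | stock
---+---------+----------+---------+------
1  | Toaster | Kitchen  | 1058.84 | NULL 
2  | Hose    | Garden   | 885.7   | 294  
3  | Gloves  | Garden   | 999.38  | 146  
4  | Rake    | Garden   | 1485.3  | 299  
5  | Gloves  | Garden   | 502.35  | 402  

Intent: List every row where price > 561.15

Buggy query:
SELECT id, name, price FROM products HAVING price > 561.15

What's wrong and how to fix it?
Bug: This is a non-aggregate query (no GROUP BY, no aggregates), so in SQLite the HAVING clause is invalid here; a row-level condition belongs in WHERE

Fix: Replace HAVING with WHERE since the condition applies to individual rows

Corrected query:
SELECT id, name, price FROM products WHERE price > 561.15

Result:
id | name    | price  
---+---------+--------
1  | Toaster | 1058.84
2  | Hose    | 885.7  
3  | Gloves  | 999.38 
4  | Rake    | 1485.3 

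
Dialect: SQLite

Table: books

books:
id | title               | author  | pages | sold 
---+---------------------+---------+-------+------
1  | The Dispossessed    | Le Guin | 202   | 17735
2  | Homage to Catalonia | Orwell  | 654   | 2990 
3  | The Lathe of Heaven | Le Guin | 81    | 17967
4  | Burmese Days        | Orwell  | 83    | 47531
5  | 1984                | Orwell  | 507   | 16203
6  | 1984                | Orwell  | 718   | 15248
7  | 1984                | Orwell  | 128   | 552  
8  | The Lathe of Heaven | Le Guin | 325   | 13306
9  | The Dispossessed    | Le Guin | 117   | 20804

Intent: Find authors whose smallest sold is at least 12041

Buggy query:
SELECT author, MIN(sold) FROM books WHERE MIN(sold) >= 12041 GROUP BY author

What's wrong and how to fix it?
Bug: MIN() in WHERE is a misuse of aggregate

Fix: Replace WHERE with HAVING after the GROUP BY

Corrected query:
SELECT author, MIN(sold) FROM books GROUP BY author HAVING MIN(sold) >= 12041

Result:
author  | MIN(sold)
--------+----------
Le Guin | 13306    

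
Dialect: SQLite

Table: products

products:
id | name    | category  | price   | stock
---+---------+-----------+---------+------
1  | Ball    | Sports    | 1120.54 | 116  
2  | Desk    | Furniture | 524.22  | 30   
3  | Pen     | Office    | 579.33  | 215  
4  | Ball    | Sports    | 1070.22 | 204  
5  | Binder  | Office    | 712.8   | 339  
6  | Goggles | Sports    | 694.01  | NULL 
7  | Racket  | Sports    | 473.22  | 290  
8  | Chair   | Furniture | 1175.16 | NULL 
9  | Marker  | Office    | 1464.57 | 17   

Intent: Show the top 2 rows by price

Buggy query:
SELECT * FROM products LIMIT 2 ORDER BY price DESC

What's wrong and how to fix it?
Bug: LIMIT must come after ORDER BY

Fix: Sort with ORDER BY, then apply LIMIT

Corrected query:
SELECT * FROM products ORDER BY price DESC LIMIT 2

Result:
id | name   | category  | price   | stock
---+--------+-----------+---------+------
9  | Marker | Office    | 1464.57 | 17   
8  | Chair  | Furniture | 1175.16 | NULL 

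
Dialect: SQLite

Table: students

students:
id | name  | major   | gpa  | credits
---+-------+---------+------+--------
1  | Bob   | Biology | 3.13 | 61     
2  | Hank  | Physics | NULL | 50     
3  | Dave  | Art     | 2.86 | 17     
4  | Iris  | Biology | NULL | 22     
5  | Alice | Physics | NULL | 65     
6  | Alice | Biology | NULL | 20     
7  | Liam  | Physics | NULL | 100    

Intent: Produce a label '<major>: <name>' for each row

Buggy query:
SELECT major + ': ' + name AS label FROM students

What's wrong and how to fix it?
Bug: SQLite uses || for string concatenation; + coerces text to numbers (yielding 0)

Fix: Replace + with || to concatenate text

Corrected query:
SELECT major || ': ' || name AS label FROM students

Result:
label         
--------------
Biology: Bob  
Physics: Hank 
Art: Dave     
Biology: Iris 
Physics: Alice
Biology: Alice
Physics: Liam 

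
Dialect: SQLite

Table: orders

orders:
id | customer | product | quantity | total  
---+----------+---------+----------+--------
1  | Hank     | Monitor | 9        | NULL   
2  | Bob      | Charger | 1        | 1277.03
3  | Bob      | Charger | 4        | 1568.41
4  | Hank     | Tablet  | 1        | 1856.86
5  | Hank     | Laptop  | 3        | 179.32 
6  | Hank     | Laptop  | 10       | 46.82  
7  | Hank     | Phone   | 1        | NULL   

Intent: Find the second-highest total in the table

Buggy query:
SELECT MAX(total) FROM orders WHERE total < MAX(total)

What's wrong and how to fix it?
Bug: MAX(total) on the right of the comparison is an aggregate-in-WHERE error

Fix: Compute the overall MAX in a subquery, then take MAX of rows below it

Corrected query:
SELECT MAX(total) FROM orders WHERE total < (SELECT MAX(total) FROM orders)

Result:
MAX(total)
----------
1568.41   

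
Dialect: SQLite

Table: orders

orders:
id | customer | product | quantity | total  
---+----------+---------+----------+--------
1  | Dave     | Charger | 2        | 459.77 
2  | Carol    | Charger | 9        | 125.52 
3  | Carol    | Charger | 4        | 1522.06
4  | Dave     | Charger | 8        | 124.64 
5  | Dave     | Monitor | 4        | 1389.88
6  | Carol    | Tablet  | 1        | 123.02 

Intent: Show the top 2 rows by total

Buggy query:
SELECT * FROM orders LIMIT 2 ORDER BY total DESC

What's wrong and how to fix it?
Bug: ORDER BY cannot follow LIMIT; LIMIT is the final clause

Fix: Swap the clauses: ORDER BY first, then LIMIT

Corrected query:
SELECT * FROM orders ORDER BY total DESC LIMIT 2

Result:
id | customer | product | quantity | total  
---+----------+---------+----------+--------
3  | Carol    | Charger | 4        | 1522.06
5  | Dave     | Monitor | 4        | 1389.88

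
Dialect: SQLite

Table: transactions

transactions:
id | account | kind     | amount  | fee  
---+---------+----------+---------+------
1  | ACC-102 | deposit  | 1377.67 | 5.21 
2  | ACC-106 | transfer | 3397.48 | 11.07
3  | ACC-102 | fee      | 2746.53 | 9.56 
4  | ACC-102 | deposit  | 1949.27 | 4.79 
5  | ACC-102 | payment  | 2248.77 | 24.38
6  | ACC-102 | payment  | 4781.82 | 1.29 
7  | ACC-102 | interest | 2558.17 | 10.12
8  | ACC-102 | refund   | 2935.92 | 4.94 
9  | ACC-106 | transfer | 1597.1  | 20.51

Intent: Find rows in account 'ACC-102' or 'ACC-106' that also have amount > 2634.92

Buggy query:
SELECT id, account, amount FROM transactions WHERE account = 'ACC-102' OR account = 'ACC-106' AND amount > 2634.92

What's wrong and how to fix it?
Bug: AND binds tighter than OR, so this parses as account = 'ACC-102' OR (account = 'ACC-106' AND amount > 2634.92)

Fix: Add parentheses around the OR so the AND applies to both alternatives

Corrected query:
SELECT id, account, amount FROM transactions WHERE (account = 'ACC-102' OR account = 'ACC-106') AND amount > 2634.92

Result:
id | account | amount 
---+---------+--------
2  | ACC-106 | 3397.48
3  | ACC-102 | 2746.53
6  | ACC-102 | 4781.82
8  | ACC-102 | 2935.92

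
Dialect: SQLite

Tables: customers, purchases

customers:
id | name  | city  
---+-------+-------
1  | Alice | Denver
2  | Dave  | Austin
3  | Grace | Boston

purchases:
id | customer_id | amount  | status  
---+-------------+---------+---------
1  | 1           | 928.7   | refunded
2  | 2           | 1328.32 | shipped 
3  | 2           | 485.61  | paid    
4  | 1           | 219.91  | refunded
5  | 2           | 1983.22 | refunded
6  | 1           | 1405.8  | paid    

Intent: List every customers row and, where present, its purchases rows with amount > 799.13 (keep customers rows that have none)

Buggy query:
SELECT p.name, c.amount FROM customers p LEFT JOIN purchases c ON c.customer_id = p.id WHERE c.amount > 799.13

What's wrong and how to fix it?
Bug: A WHERE condition on the right-hand table after LEFT JOIN drops unmatched parents

Fix: Put 'c.amount > 799.13' in the JOIN's ON clause instead of WHERE

Corrected query:
SELECT p.name, c.amount FROM customers p LEFT JOIN purchases c ON c.customer_id = p.id AND c.amount > 799.13

Result:
name  | amount 
------+--------
Alice | 928.7  
Alice | 1405.8 
Dave  | 1328.32
Dave  | 1983.22
Grace | NULL   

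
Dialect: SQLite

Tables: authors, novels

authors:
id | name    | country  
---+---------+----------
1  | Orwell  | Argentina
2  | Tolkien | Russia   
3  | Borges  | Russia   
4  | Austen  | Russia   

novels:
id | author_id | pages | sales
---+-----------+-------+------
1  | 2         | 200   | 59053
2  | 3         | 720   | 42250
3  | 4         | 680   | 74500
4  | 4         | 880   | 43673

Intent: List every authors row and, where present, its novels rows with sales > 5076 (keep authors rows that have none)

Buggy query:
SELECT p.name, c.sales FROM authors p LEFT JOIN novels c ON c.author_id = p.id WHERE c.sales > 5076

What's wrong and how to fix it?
Bug: A WHERE condition on the right-hand table after LEFT JOIN drops unmatched parents

Fix: Put 'c.sales > 5076' in the JOIN's ON clause instead of WHERE

Corrected query:
SELECT p.name, c.sales FROM authors p LEFT JOIN novels c ON c.author_id = p.id AND c.sales > 5076

Result:
name    | sales
--------+------
Orwell  | NULL 
Tolkien | 59053
Borges  | 42250
Austen  | 43673
Austen  | 74500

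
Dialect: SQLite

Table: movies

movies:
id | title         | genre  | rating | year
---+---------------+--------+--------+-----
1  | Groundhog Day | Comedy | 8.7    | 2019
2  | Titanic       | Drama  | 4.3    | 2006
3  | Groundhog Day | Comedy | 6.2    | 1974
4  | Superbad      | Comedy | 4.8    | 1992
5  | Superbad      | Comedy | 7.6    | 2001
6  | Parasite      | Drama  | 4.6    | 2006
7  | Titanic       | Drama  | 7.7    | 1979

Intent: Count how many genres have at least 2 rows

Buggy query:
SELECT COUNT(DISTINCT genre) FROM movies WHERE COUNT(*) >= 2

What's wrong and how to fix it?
Bug: WHERE filters individual rows, not groups, so a group-level COUNT is invalid there

Fix: Group first with HAVING COUNT(*) >= 2, then COUNT the resulting groups

Corrected query:
SELECT COUNT(*) FROM (SELECT genre FROM movies GROUP BY genre HAVING COUNT(*) >= 2)

Result:
COUNT(*)
--------
2       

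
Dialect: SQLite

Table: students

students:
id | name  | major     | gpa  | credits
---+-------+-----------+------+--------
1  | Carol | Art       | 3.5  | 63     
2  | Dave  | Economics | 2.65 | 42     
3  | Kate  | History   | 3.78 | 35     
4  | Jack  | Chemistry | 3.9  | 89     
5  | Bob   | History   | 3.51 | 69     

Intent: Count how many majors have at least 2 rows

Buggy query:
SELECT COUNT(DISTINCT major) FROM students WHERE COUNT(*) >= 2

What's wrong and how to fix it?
Bug: COUNT(*) cannot appear in WHERE; the per-group count doesn't exist yet

Fix: Group first with HAVING COUNT(*) >= 2, then COUNT the resulting groups

Corrected query:
SELECT COUNT(*) FROM (SELECT major FROM students GROUP BY major HAVING COUNT(*) >= 2)

Result:
COUNT(*)
--------
1       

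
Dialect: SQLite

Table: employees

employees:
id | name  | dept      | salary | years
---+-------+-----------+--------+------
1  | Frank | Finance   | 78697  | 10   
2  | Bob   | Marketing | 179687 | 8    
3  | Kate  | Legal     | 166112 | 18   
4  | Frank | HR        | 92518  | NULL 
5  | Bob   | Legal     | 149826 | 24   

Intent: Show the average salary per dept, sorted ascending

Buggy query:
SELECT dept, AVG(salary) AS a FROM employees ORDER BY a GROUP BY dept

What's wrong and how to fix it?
Bug: ORDER BY appears before GROUP BY; SQL clause order requires GROUP BY first

Fix: Move ORDER BY to the end, after GROUP BY

Corrected query:
SELECT dept, AVG(salary) AS a FROM employees GROUP BY dept ORDER BY a

Result:
dept      | a     
----------+-------
Finance   | 78697 
HR        | 92518 
Legal     | 157969
Marketing | 179687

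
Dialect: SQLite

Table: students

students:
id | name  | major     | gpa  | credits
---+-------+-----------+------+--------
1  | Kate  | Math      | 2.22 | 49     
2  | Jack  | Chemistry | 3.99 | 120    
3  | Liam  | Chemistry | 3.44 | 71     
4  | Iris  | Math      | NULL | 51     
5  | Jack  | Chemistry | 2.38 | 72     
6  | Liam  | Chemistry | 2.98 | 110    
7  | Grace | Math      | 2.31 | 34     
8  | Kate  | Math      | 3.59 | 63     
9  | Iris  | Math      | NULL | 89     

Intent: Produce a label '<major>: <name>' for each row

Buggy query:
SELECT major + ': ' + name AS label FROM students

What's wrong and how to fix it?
Bug: SQLite uses || for string concatenation; + coerces text to numbers (yielding 0)

Fix: Replace + with || to concatenate text

Corrected query:
SELECT major || ': ' || name AS label FROM students

Result:
label          
---------------
Math: Kate     
Chemistry: Jack
Chemistry: Liam
Math: Iris     
Chemistry: Jack
Chemistry: Liam
Math: Grace    
Math: Kate     
Math: Iris     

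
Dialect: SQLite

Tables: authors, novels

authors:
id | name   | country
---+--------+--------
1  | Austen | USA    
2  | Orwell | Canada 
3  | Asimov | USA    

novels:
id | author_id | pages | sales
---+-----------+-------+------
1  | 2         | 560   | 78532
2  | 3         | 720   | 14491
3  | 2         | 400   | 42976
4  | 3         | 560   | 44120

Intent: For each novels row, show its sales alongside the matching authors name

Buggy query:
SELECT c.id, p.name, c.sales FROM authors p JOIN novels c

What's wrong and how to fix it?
Bug: JOIN with no ON clause produces a cartesian product; every novels row pairs with every authors row

Fix: Specify the join condition linking the foreign key to the parent id

Corrected query:
SELECT c.id, p.name, c.sales FROM authors p JOIN novels c ON c.author_id = p.id

Result:
id | name   | sales
---+--------+------
1  | Orwell | 78532
2  | Asimov | 14491
3  | Orwell | 42976
4  | Asimov | 44120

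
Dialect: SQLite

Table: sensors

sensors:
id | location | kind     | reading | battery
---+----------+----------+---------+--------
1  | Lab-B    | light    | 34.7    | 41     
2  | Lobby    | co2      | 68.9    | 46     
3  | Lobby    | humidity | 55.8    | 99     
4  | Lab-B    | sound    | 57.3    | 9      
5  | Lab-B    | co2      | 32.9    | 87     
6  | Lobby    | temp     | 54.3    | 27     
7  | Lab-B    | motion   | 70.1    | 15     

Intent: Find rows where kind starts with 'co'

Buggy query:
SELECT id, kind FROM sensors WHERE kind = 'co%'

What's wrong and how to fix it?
Bug: '=' compares the literal string including the % character; pattern matching needs LIKE

Fix: Replace '=' with LIKE so 'co%' is treated as a pattern

Corrected query:
SELECT id, kind FROM sensors WHERE kind LIKE 'co%'

Result:
id | kind
---+-----
2  | co2 
5  | co2 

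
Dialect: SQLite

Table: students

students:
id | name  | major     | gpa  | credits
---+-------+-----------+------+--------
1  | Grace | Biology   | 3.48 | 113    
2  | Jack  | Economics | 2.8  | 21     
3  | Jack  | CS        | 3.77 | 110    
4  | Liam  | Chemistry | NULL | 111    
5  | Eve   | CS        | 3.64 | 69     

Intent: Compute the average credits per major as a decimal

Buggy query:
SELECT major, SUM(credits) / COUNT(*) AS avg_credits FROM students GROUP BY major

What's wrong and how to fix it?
Bug: SUM(credits) and COUNT(*) are both integers; the division truncates the fractional part

Fix: Multiply by 1.0 (or CAST to REAL) to force floating-point division

Corrected query:
SELECT major, SUM(credits) * 1.0 / COUNT(*) AS avg_credits FROM students GROUP BY major

Result:
major     | avg_credits
----------+------------
Biology   | 113        
CS        | 89.5       
Chemistry | 111        
Economics | 21         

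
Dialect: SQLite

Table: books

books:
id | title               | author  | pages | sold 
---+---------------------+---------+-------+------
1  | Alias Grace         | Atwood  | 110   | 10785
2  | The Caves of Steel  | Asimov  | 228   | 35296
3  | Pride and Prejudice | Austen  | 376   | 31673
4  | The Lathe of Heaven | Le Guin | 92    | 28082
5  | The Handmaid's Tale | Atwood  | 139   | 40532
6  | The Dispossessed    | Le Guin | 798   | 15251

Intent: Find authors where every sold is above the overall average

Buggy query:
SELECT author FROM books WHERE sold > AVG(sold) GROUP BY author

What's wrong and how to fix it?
Bug: AVG() is an aggregate; it can't sit directly in WHERE

Fix: Use a subquery for AVG and a HAVING MIN(...) filter so the condition holds for every row in the group

Corrected query:
SELECT author FROM books GROUP BY author HAVING MIN(sold) > (SELECT AVG(sold) FROM books)

Result:
author
------
Asimov
Austen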